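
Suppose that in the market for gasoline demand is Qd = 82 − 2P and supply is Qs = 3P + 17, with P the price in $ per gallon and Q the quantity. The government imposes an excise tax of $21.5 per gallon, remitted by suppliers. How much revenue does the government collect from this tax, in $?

Tax revenue = $649.3.

Without the tax, 82 − 2P = 3P + 17 gives 5P = 65, so P* = $13 and Q* = 56.
With the tax collected from suppliers, supply shifts: Qs = 3(P − 21.5) + 17.
New equilibrium: buyers pay $25.9, suppliers receive $4.4, Q = 30.2. (Wedge: Pb − Ps = 21.5.)
Revenue = t · Q = 21.5 · 30.2 = $649.3.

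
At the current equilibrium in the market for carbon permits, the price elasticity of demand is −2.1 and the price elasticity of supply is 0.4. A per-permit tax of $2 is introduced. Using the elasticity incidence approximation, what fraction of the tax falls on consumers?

Incidence ratio: consumers' share ≈ εs / (εs + |εd|) = 0.4 / (0.4 + 2.1) = 0.16.
Supply is the less elastic side, so consumers bear the smaller share.

Consumers' share ≈ 0.16.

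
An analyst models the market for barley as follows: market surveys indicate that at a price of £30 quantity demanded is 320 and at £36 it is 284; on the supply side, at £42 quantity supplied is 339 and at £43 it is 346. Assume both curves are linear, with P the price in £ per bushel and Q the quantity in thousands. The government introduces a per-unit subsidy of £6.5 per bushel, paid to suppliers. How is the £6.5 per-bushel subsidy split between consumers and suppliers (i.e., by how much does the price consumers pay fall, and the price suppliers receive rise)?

Demand slope: (284 − 320)/(36 − 30) = -6, so Qd = 500 − 6P.
Supply slope: (346 − 339)/(43 − 42) = 7, so Qs = 7P + 45.
Without the subsidy, 500 − 6P = 7P + 45 gives 13P = 455, so P* = £35 and Q* = 290.
With a per-unit subsidy paid to suppliers, each receives P + 6.5 per unit sold, so supply becomes Qs = 7(P + 6.5) + 45.
New equilibrium: consumers pay £31.5, suppliers receive £38, Q = 311. (Wedge: Pb − Ps = −6.5.)
Gain to consumers: £3.5; to suppliers: £3. (They sum to £6.5.)

Consumers gain £3.5 per bushel; suppliers gain £3 per bushel.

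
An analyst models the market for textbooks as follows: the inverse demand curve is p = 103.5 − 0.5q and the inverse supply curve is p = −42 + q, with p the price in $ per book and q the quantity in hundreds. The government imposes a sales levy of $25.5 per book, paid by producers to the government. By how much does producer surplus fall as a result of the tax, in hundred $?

Producer surplus falls by $1504.5 hundred.

Inverting to q(p) form: qd = 207 − 2p; qs = p + 42.
Without the tax, 207 − 2p = p + 42 gives 3p = 165, so p* = $55 and q* = 97.
With the tax collected from producers, supply shifts: qs = (p − 25.5) + 42.
New equilibrium: buyers pay $63.5, producers receive $38, q = 80. (Wedge: pb − ps = 25.5.)
ΔPS is the trapezoid between Q = 80 and Q = 97 of height $17: ½ · (97 + 80) · 17 = $1504.5.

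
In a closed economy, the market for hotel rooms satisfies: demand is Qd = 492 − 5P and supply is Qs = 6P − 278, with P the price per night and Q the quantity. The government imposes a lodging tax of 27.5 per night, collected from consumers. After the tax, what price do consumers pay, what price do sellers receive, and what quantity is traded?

Before the tax: set 492 − 5P = 6P − 278 → P* = 70, Q* = 142.
With the tax collected from consumers, demand (in seller-price terms) shifts: Qd = 492 − 5(P + 27.5).
New equilibrium: consumers pay 85, sellers receive 57.5, Q = 67. (Wedge: Pb − Ps = 27.5.)

Consumers pay 85; sellers receive 57.5; quantity = 67.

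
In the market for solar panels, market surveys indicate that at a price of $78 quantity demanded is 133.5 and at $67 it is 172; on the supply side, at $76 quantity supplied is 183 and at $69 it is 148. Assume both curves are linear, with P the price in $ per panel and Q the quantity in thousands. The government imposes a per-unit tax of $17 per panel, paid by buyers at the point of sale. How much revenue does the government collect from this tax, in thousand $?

Tax revenue = $2091 thousand.

Demand slope: (172 − 133.5)/(67 − 78) = -3.5, so Qd = 406.5 − 3.5P.
Supply slope: (148 − 183)/(69 − 76) = 5, so Qs = 5P − 197.
Before the tax: set 406.5 − 3.5P = 5P − 197 → P* = $71, Q* = 158.
With the tax collected from buyers, demand (in seller-price terms) shifts: Qd = 406.5 − 3.5(P + 17).
New equilibrium: buyers pay $81, producers receive $64, Q = 123. (Wedge: Pb − Ps = 17.)
Revenue = t · Q = 17 · 123 = $2091.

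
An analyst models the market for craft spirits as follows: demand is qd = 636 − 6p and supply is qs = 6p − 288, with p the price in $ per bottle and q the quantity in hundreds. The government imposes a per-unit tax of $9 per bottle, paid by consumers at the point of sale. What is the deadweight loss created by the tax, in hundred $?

Without the tax, 636 − 6p = 6p − 288 gives 12p = 924, so p* = $77 and q* = 174.
With the tax collected from consumers, demand (in seller-price terms) shifts: qd = 636 − 6(p + 9).
New equilibrium: consumers pay $81.5, sellers receive $72.5, q = 147. (Wedge: pb − ps = 9.)
Quantity falls by |ΔQ| = |174 − 147| = 27.
DWL = ½ · t · |ΔQ| = ½ · 9 · 27 = $121.5.

Deadweight loss = $121.5 hundred.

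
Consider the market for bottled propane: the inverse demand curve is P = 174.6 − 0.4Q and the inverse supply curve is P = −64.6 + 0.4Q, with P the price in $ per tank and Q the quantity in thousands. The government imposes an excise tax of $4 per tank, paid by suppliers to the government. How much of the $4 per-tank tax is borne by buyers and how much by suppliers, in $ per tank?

Buyers bear $2 per tank; suppliers bear $2 per tank.

Inverting to Q(P) form: Qd = 436.5 − 2.5P; Qs = 2.5P + 161.5.
Before the tax: set 436.5 − 2.5P = 2.5P + 161.5 → P* = $55, Q* = 299.
With the tax collected from suppliers, supply shifts: Qs = 2.5(P − 4) + 161.5.
Solving gives Q = 294 with buyers paying $57 and suppliers receiving $53 (the $4 wedge).
Burden on buyers: $2; on suppliers: $2. (They sum to $4.)
The less price-elastic side of the market bears the larger share of a per-unit tax.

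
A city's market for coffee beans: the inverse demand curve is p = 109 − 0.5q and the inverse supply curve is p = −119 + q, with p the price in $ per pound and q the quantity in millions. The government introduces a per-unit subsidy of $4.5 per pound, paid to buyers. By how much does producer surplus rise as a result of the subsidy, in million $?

Inverting to q(p) form: qd = 218 − 2p; qs = p + 119.
Before the subsidy: set 218 − 2p = p + 119 → p* = $33, q* = 152.
With a per-unit subsidy paid to buyers, each effectively pays p − 4.5, so demand becomes qd = 218 − 2(p − 4.5).
Solving gives q = 155 with buyers paying $31.5 and producers receiving $36 (the $4.5 wedge).
ΔPS is the trapezoid between Q = 155 and Q = 152 of height $3: ½ · (152 + 155) · 3 = $460.5.

Producer surplus rises by $460.5 million.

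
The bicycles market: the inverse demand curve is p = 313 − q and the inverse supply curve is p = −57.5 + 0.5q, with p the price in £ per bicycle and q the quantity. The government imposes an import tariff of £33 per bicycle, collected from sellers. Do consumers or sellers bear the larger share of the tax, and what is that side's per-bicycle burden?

Rewrite in direct form: qd = 313 − p and qs = 2p + 115.
Before the tax: set 313 − p = 2p + 115 → p* = £66, q* = 247.
With the tax collected from sellers, supply shifts: qs = 2(p − 33) + 115.
New equilibrium: consumers pay £88, sellers receive £55, q = 225. (Wedge: pb − ps = 33.)
Per-bicycle burden: consumers £22, sellers £11.
Consumers take the larger share because demand is less price-elastic here (demand slope 1 vs supply slope 2).
The less price-elastic side of the market bears the larger share of a per-unit tax.

Consumers bear the larger share: £22 per bicycle.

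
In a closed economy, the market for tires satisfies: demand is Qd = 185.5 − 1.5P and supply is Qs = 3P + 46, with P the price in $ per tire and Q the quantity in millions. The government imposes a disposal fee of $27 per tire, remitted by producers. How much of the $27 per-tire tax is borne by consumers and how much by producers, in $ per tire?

Before the tax: set 185.5 − 1.5P = 3P + 46 → P* = $31, Q* = 139.
With the tax collected from producers, supply shifts: Qs = 3(P − 27) + 46.
Solving gives Q = 112 with consumers paying $49 and producers receiving $22 (the $27 wedge).
Burden on consumers: $18; on producers: $9. (They sum to $27.)

Consumers bear $18 per tire; producers bear $9 per tire.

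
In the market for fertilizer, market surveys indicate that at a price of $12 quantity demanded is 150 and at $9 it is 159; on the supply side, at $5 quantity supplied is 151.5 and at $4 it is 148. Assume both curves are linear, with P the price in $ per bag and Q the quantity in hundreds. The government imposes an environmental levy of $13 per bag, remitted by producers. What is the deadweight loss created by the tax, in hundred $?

Demand slope: (159 − 150)/(9 − 12) = -3, so Qd = 186 − 3P.
Supply slope: (148 − 151.5)/(4 − 5) = 3.5, so Qs = 3.5P + 134.
Before the tax: set 186 − 3P = 3.5P + 134 → P* = $8, Q* = 162.
With the tax collected from producers, supply shifts: Qs = 3.5(P − 13) + 134.
Solving gives Q = 141 with buyers paying $15 and producers receiving $2 (the $13 wedge).
Quantity falls by |ΔQ| = |162 − 141| = 21.
DWL = ½ · t · |ΔQ| = ½ · 13 · 21 = $136.5.

Deadweight loss = $136.5 hundred.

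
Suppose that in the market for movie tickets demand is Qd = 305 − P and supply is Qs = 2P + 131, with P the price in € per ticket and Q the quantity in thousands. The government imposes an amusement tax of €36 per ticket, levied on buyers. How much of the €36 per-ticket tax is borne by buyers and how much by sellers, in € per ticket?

Buyers bear €24 per ticket; sellers bear €12 per ticket.

Without the tax, 305 − P = 2P + 131 gives 3P = 174, so P* = €58 and Q* = 247.
With the tax collected from buyers, demand (in seller-price terms) shifts: Qd = 305 − (P + 36).
Solving gives Q = 223 with buyers paying €82 and sellers receiving €46 (the €36 wedge).
Burden on buyers: €24; on sellers: €12. (They sum to €36.)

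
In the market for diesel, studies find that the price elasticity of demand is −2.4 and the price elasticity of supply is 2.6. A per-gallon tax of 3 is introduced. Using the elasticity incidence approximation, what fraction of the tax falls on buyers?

Incidence ratio: buyers' share ≈ εs / (εs + |εd|) = 2.6 / (2.6 + 2.4) = 0.52.
Supply is the more elastic side, so buyers bear the larger share.

Buyers' share ≈ 0.52.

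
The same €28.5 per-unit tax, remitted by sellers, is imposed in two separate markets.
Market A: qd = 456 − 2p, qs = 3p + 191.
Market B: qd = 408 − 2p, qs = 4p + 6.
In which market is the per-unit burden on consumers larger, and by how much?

Market B, by €1.9.

Market A: pre-tax p* = €53, q* = 350; post-tax q = 315.8; per-unit burden on consumers = €17.1.
Market B: pre-tax p* = €67, q* = 274; post-tax q = 236; per-unit burden on consumers = €19.
Difference: €17.1 vs €19 → market B is larger by €1.9.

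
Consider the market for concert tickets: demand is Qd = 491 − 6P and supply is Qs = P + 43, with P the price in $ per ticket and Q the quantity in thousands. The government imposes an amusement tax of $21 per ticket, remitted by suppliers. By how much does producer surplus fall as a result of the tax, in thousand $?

Without the tax, 491 − 6P = P + 43 gives 7P = 448, so P* = $64 and Q* = 107.
With the tax collected from suppliers, supply shifts: Qs = (P − 21) + 43.
Solving gives Q = 89 with buyers paying $67 and suppliers receiving $46 (the $21 wedge).
ΔPS is the trapezoid between Q = 89 and Q = 107 of height $18: ½ · (107 + 89) · 18 = $1764.

Producer surplus falls by $1764 thousand.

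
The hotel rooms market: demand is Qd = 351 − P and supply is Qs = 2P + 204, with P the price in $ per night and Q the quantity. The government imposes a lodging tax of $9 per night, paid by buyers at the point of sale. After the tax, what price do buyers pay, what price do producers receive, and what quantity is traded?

Buyers pay $55; producers receive $46; quantity = 296.

Without the tax, 351 − P = 2P + 204 gives 3P = 147, so P* = $49 and Q* = 302.
With the tax collected from buyers, demand (in seller-price terms) shifts: Qd = 351 − (P + 9).
New equilibrium: buyers pay $55, producers receive $46, Q = 296. (Wedge: Pb − Ps = 9.)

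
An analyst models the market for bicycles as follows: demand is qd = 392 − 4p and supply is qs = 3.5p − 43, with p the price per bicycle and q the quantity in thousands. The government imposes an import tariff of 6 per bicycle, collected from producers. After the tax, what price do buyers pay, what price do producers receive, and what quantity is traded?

Before the tax: set 392 − 4p = 3.5p − 43 → p* = 58, q* = 160.
With the tax collected from producers, supply shifts: qs = 3.5(p − 6) − 43.
New equilibrium: buyers pay 60.8, producers receive 54.8, q = 148.8. (Wedge: pb − ps = 6.)
The less price-elastic side of the market bears the larger share of a per-unit tax.

Buyers pay 60.8; producers receive 54.8; quantity = 148.8.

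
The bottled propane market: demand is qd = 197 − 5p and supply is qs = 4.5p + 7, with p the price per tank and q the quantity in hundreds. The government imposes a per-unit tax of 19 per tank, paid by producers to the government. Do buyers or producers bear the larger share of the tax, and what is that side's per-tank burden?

Before the tax: set 197 − 5p = 4.5p + 7 → p* = 20, q* = 97.
With the tax collected from producers, supply shifts: qs = 4.5(p − 19) + 7.
New equilibrium: buyers pay 29, producers receive 10, q = 52. (Wedge: pb − ps = 19.)
Per-tank burden: buyers 9, producers 10.
Producers take the larger share because supply is less price-elastic here (demand slope 5 vs supply slope 4.5).
The less price-elastic side of the market bears the larger share of a per-unit tax.

Producers bear the larger share: 10 per tank.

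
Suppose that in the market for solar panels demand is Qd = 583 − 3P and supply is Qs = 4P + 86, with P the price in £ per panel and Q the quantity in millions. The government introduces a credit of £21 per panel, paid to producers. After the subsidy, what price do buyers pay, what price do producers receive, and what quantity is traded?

Buyers pay £59; producers receive £80; quantity = 406.

Without the subsidy, 583 − 3P = 4P + 86 gives 7P = 497, so P* = £71 and Q* = 370.
With a per-unit subsidy paid to producers, each receives P + 21 per unit sold, so supply becomes Qs = 4(P + 21) + 86.
New equilibrium: buyers pay £59, producers receive £80, Q = 406. (Wedge: Pb − Ps = −21.)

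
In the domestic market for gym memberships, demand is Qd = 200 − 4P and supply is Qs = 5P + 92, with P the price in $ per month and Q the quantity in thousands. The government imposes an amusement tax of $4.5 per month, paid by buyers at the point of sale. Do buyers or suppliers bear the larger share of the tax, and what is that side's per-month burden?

Before the tax: set 200 − 4P = 5P + 92 → P* = $12, Q* = 152.
With the tax collected from buyers, demand (in seller-price terms) shifts: Qd = 200 − 4(P + 4.5).
New equilibrium: buyers pay $14.5, suppliers receive $10, Q = 142. (Wedge: Pb − Ps = 4.5.)
Per-month burden: buyers $2.5, suppliers $2.
Buyers take the larger share because demand is less price-elastic here (demand slope 4 vs supply slope 5).
The less price-elastic side of the market bears the larger share of a per-unit tax.

Buyers bear the larger share: $2.5 per month.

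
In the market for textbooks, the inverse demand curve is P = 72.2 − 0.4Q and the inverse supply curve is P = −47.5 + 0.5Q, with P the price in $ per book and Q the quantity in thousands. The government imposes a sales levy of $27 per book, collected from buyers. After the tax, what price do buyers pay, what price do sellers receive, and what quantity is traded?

Rewrite in direct form: Qd = 180.5 − 2.5P and Qs = 2P + 95.
Without the tax, 180.5 − 2.5P = 2P + 95 gives 4.5P = 85.5, so P* = $19 and Q* = 133.
With the tax collected from buyers, demand (in seller-price terms) shifts: Qd = 180.5 − 2.5(P + 27).
New equilibrium: buyers pay $31, sellers receive $4, Q = 103. (Wedge: Pb − Ps = 27.)
The less price-elastic side of the market bears the larger share of a per-unit tax.

Buyers pay $31; sellers receive $4; quantity = 103.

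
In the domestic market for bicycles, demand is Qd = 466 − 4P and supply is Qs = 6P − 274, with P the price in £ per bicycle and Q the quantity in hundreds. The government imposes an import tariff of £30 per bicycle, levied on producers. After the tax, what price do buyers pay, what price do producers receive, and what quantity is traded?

Buyers pay £92; producers receive £62; quantity = 98.

Before the tax: set 466 − 4P = 6P − 274 → P* = £74, Q* = 170.
With the tax collected from producers, supply shifts: Qs = 6(P − 30) − 274.
Solving gives Q = 98 with buyers paying £92 and producers receiving £62 (the £30 wedge).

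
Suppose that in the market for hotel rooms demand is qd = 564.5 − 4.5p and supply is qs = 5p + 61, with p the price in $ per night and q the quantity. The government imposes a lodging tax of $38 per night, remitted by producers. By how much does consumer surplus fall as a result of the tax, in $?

Before the tax: set 564.5 − 4.5p = 5p + 61 → p* = $53, q* = 326.
With the tax collected from producers, supply shifts: qs = 5(p − 38) + 61.
Solving gives q = 236 with buyers paying $73 and producers receiving $35 (the $38 wedge).
ΔCS is the trapezoid between Q = 236 and Q = 326 of height $20: ½ · (326 + 236) · 20 = $5620.

Consumer surplus falls by $5620.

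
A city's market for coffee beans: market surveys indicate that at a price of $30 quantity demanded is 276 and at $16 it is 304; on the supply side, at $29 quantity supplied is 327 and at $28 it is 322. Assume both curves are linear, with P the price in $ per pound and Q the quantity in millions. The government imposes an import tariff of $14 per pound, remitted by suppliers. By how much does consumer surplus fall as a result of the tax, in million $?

Demand slope: (304 − 276)/(16 − 30) = -2, so Qd = 336 − 2P.
Supply slope: (322 − 327)/(28 − 29) = 5, so Qs = 5P + 182.
Without the tax, 336 − 2P = 5P + 182 gives 7P = 154, so P* = $22 and Q* = 292.
With the tax collected from suppliers, supply shifts: Qs = 5(P − 14) + 182.
New equilibrium: consumers pay $32, suppliers receive $18, Q = 272. (Wedge: Pb − Ps = 14.)
ΔCS is the trapezoid between Q = 272 and Q = 292 of height $10: ½ · (292 + 272) · 10 = $2820.

Consumer surplus falls by $2820 million.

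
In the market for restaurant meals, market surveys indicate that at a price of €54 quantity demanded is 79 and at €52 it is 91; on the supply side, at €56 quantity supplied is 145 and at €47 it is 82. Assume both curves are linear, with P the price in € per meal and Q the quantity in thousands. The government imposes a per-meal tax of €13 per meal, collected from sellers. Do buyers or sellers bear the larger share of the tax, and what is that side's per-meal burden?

Demand slope: (91 − 79)/(52 − 54) = -6, so Qd = 403 − 6P.
Supply slope: (82 − 145)/(47 − 56) = 7, so Qs = 7P − 247.
Before the tax: set 403 − 6P = 7P − 247 → P* = €50, Q* = 103.
With the tax collected from sellers, supply shifts: Qs = 7(P − 13) − 247.
New equilibrium: buyers pay €57, sellers receive €44, Q = 61. (Wedge: Pb − Ps = 13.)
Per-meal burden: buyers €7, sellers €6.
Buyers take the larger share because demand is less price-elastic here (demand slope 6 vs supply slope 7).
The less price-elastic side of the market bears the larger share of a per-unit tax.

Buyers bear the larger share: €7 per meal.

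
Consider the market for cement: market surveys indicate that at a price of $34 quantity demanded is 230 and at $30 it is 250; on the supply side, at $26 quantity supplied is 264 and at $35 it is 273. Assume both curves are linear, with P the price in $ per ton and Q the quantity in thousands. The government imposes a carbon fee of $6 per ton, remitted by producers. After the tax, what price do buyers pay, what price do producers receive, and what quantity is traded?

Demand slope: (250 − 230)/(30 − 34) = -5, so Qd = 400 − 5P.
Supply slope: (273 − 264)/(35 − 26) = 1, so Qs = P + 238.
Before the tax: set 400 − 5P = P + 238 → P* = $27, Q* = 265.
With the tax collected from producers, supply shifts: Qs = (P − 6) + 238.
New equilibrium: buyers pay $28, producers receive $22, Q = 260. (Wedge: Pb − Ps = 6.)
The less price-elastic side of the market bears the larger share of a per-unit tax.

Buyers pay $28; producers receive $22; quantity = 260.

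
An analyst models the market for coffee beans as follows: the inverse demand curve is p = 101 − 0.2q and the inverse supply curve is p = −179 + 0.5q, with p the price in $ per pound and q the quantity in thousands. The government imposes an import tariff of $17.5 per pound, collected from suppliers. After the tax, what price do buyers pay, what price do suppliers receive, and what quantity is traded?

Rewrite in direct form: qd = 505 − 5p and qs = 2p + 358.
Before the tax: set 505 − 5p = 2p + 358 → p* = $21, q* = 400.
With the tax collected from suppliers, supply shifts: qs = 2(p − 17.5) + 358.
New equilibrium: buyers pay $26, suppliers receive $8.5, q = 375. (Wedge: pb − ps = 17.5.)

Buyers pay $26; suppliers receive $8.5; quantity = 375.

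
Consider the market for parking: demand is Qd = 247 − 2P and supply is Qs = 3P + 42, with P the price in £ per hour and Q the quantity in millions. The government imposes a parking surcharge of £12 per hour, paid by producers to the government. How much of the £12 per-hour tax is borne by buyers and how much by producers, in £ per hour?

Before the tax: set 247 − 2P = 3P + 42 → P* = £41, Q* = 165.
With the tax collected from producers, supply shifts: Qs = 3(P − 12) + 42.
Solving gives Q = 150.6 with buyers paying £48.2 and producers receiving £36.2 (the £12 wedge).
Burden on buyers: £7.2; on producers: £4.8. (They sum to £12.)
The less price-elastic side of the market bears the larger share of a per-unit tax.

Buyers bear £7.2 per hour; producers bear £4.8 per hour.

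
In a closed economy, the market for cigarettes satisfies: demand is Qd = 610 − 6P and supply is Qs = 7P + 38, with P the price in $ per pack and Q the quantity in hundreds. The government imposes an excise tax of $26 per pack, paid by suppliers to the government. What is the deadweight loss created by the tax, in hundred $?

Deadweight loss = $1092 hundred.

Without the tax, 610 − 6P = 7P + 38 gives 13P = 572, so P* = $44 and Q* = 346.
With the tax collected from suppliers, supply shifts: Qs = 7(P − 26) + 38.
New equilibrium: buyers pay $58, suppliers receive $32, Q = 262. (Wedge: Pb − Ps = 26.)
Quantity falls by |ΔQ| = |346 − 262| = 84.
DWL = ½ · t · |ΔQ| = ½ · 26 · 84 = $1092.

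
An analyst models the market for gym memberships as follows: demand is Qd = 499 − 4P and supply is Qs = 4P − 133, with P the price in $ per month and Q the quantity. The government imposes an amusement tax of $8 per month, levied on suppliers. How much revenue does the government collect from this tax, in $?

Before the tax: set 499 − 4P = 4P − 133 → P* = $79, Q* = 183.
With the tax collected from suppliers, supply shifts: Qs = 4(P − 8) − 133.
Solving gives Q = 167 with consumers paying $83 and suppliers receiving $75 (the $8 wedge).
Revenue = t · Q = 8 · 167 = $1336.

Tax revenue = $1336.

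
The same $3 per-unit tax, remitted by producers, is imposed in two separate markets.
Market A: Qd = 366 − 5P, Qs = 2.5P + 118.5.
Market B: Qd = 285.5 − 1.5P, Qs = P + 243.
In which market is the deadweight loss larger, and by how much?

Market A, by $4.8.

Market A: pre-tax P* = $33, Q* = 201; post-tax Q = 196; deadweight loss = $7.5.
Market B: pre-tax P* = $17, Q* = 260; post-tax Q = 258.2; deadweight loss = $2.7.
Difference: $7.5 vs $2.7 → market A is larger by $4.8.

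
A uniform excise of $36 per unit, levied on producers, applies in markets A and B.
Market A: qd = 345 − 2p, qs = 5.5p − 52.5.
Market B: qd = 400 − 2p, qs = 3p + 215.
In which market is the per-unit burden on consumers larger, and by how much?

Market A, by $4.8.

Market A: pre-tax p* = $53, q* = 239; post-tax q = 186.2; per-unit burden on consumers = $26.4.
Market B: pre-tax p* = $37, q* = 326; post-tax q = 282.8; per-unit burden on consumers = $21.6.
Difference: $26.4 vs $21.6 → market A is larger by $4.8.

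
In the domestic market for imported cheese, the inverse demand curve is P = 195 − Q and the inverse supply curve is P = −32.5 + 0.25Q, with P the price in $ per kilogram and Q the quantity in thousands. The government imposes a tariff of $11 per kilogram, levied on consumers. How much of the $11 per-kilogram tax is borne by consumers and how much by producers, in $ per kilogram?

Consumers bear $8.8 per kilogram; producers bear $2.2 per kilogram.

Inverting to Q(P) form: Qd = 195 − P; Qs = 4P + 130.
Before the tax: set 195 − P = 4P + 130 → P* = $13, Q* = 182.
With the tax collected from consumers, demand (in seller-price terms) shifts: Qd = 195 − (P + 11).
Solving gives Q = 173.2 with consumers paying $21.8 and producers receiving $10.8 (the $11 wedge).
Burden on consumers: $8.8; on producers: $2.2. (They sum to $11.)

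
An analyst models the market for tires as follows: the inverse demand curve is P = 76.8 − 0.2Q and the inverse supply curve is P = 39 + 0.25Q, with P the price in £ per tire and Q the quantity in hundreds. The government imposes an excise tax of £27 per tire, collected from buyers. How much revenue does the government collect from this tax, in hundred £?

Inverting to Q(P) form: Qd = 384 − 5P; Qs = 4P − 156.
Without the tax, 384 − 5P = 4P − 156 gives 9P = 540, so P* = £60 and Q* = 84.
With the tax collected from buyers, demand (in seller-price terms) shifts: Qd = 384 − 5(P + 27).
Solving gives Q = 24 with buyers paying £72 and sellers receiving £45 (the £27 wedge).
Revenue = t · Q = 27 · 24 = £648.

Tax revenue = £648 hundred.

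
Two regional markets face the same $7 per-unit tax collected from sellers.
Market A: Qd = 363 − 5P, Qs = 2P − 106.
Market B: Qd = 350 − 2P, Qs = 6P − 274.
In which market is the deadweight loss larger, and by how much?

Market B, by $1.75.

Market A: pre-tax P* = $67, Q* = 28; post-tax Q = 18; deadweight loss = $35.
Market B: pre-tax P* = $78, Q* = 194; post-tax Q = 183.5; deadweight loss = $36.75.
Difference: $35 vs $36.75 → market B is larger by $1.75.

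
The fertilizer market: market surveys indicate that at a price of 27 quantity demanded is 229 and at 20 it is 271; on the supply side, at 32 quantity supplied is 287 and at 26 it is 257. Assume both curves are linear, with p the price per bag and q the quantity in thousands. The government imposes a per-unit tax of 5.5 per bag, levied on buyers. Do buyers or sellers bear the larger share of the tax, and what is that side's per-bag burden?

Demand slope: (271 − 229)/(20 − 27) = -6, so qd = 391 − 6p.
Supply slope: (257 − 287)/(26 − 32) = 5, so qs = 5p + 127.
Without the tax, 391 − 6p = 5p + 127 gives 11p = 264, so p* = 24 and q* = 247.
With the tax collected from buyers, demand (in seller-price terms) shifts: qd = 391 − 6(p + 5.5).
New equilibrium: buyers pay 26.5, sellers receive 21, q = 232. (Wedge: pb − ps = 5.5.)
Per-bag burden: buyers 2.5, sellers 3.
Sellers take the larger share because supply is less price-elastic here (demand slope 6 vs supply slope 5).
The less price-elastic side of the market bears the larger share of a per-unit tax.

Sellers bear the larger share: 3 per bag.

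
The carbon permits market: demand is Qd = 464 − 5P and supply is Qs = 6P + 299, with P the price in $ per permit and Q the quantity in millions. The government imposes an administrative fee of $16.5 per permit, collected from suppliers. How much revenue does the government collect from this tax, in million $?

Before the tax: set 464 − 5P = 6P + 299 → P* = $15, Q* = 389.
With the tax collected from suppliers, supply shifts: Qs = 6(P − 16.5) + 299.
Solving gives Q = 344 with buyers paying $24 and suppliers receiving $7.5 (the $16.5 wedge).
Revenue = t · Q = 16.5 · 344 = $5676.

Tax revenue = $5676 million.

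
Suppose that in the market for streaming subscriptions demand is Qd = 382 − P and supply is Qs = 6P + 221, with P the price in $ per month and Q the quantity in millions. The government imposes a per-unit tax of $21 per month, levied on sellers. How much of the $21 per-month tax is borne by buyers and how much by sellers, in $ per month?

Before the tax: set 382 − P = 6P + 221 → P* = $23, Q* = 359.
With the tax collected from sellers, supply shifts: Qs = 6(P − 21) + 221.
Solving gives Q = 341 with buyers paying $41 and sellers receiving $20 (the $21 wedge).
Burden on buyers: $18; on sellers: $3. (They sum to $21.)
The less price-elastic side of the market bears the larger share of a per-unit tax.

Buyers bear $18 per month; sellers bear $3 per month.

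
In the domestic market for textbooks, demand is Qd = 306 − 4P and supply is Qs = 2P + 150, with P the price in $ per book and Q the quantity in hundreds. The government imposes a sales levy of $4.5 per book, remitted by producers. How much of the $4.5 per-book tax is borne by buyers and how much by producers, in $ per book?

Buyers bear $1.5 per book; producers bear $3 per book.

Before the tax: set 306 − 4P = 2P + 150 → P* = $26, Q* = 202.
With the tax collected from producers, supply shifts: Qs = 2(P − 4.5) + 150.
New equilibrium: buyers pay $27.5, producers receive $23, Q = 196. (Wedge: Pb − Ps = 4.5.)
Burden on buyers: $1.5; on producers: $3. (They sum to $4.5.)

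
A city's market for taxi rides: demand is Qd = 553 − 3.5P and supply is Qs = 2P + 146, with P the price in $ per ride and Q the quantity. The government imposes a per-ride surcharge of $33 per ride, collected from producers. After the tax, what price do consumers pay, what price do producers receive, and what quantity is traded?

Consumers pay $86; producers receive $53; quantity = 252.

Before the tax: set 553 − 3.5P = 2P + 146 → P* = $74, Q* = 294.
With the tax collected from producers, supply shifts: Qs = 2(P − 33) + 146.
New equilibrium: consumers pay $86, producers receive $53, Q = 252. (Wedge: Pb − Ps = 33.)
The less price-elastic side of the market bears the larger share of a per-unit tax.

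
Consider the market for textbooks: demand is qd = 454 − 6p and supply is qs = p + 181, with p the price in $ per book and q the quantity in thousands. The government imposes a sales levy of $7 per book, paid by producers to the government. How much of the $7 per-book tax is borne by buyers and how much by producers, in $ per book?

Without the tax, 454 − 6p = p + 181 gives 7p = 273, so p* = $39 and q* = 220.
With the tax collected from producers, supply shifts: qs = (p − 7) + 181.
New equilibrium: buyers pay $40, producers receive $33, q = 214. (Wedge: pb − ps = 7.)
Burden on buyers: $1; on producers: $6. (They sum to $7.)
The less price-elastic side of the market bears the larger share of a per-unit tax.

Buyers bear $1 per book; producers bear $6 per book.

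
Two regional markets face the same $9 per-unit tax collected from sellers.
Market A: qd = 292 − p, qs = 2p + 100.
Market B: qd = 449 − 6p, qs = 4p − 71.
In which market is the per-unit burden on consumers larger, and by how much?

Market A: pre-tax p* = $64, q* = 228; post-tax q = 222; per-unit burden on consumers = $6.
Market B: pre-tax p* = $52, q* = 137; post-tax q = 115.4; per-unit burden on consumers = $3.6.
Difference: $6 vs $3.6 → market A is larger by $2.4.

Market A, by $2.4.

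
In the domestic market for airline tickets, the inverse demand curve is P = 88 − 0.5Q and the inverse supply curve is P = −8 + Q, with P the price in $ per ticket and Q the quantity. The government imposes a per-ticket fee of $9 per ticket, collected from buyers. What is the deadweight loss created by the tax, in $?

Rewrite in direct form: Qd = 176 − 2P and Qs = P + 8.
Before the tax: set 176 − 2P = P + 8 → P* = $56, Q* = 64.
With the tax collected from buyers, demand (in seller-price terms) shifts: Qd = 176 − 2(P + 9).
Solving gives Q = 58 with buyers paying $59 and sellers receiving $50 (the $9 wedge).
Quantity falls by |ΔQ| = |64 − 58| = 6.
DWL = ½ · t · |ΔQ| = ½ · 9 · 6 = $27.

Deadweight loss = $27.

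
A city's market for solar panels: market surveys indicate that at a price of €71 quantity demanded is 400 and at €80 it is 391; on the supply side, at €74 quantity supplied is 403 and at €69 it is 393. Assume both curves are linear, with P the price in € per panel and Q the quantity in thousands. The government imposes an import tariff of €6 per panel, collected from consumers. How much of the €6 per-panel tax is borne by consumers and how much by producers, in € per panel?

Consumers bear €4 per panel; producers bear €2 per panel.

Demand slope: (391 − 400)/(80 − 71) = -1, so Qd = 471 − P.
Supply slope: (393 − 403)/(69 − 74) = 2, so Qs = 2P + 255.
Without the tax, 471 − P = 2P + 255 gives 3P = 216, so P* = €72 and Q* = 399.
With the tax collected from consumers, demand (in seller-price terms) shifts: Qd = 471 − (P + 6).
Solving gives Q = 395 with consumers paying €76 and producers receiving €70 (the €6 wedge).
Burden on consumers: €4; on producers: €2. (They sum to €6.)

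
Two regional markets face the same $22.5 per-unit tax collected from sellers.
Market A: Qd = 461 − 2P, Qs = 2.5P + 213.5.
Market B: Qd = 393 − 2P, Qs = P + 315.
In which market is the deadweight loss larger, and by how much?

Market A, by $112.5.

Market A: pre-tax P* = $55, Q* = 351; post-tax Q = 326; deadweight loss = $281.25.
Market B: pre-tax P* = $26, Q* = 341; post-tax Q = 326; deadweight loss = $168.75.
Difference: $281.25 vs $168.75 → market A is larger by $112.5.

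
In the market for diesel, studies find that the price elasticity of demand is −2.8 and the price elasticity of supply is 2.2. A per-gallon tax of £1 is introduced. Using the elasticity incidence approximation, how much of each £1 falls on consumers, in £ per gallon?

Incidence ratio: consumers' share ≈ εs / (εs + |εd|) = 2.2 / (2.2 + 2.8) = 0.44.
So consumers bear ≈ 0.44 × £1 = £0.44; producers bear £0.56.

Consumers bear ≈ £0.44 per gallon.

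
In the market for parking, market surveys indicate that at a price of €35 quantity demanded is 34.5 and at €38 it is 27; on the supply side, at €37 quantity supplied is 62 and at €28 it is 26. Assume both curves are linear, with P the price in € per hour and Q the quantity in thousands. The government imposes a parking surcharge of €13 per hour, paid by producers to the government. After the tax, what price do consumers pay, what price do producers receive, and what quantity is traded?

Consumers pay €40; producers receive €27; quantity = 22.

Demand slope: (27 − 34.5)/(38 − 35) = -2.5, so Qd = 122 − 2.5P.
Supply slope: (26 − 62)/(28 − 37) = 4, so Qs = 4P − 86.
Before the tax: set 122 − 2.5P = 4P − 86 → P* = €32, Q* = 42.
With the tax collected from producers, supply shifts: Qs = 4(P − 13) − 86.
Solving gives Q = 22 with consumers paying €40 and producers receiving €27 (the €13 wedge).
The less price-elastic side of the market bears the larger share of a per-unit tax.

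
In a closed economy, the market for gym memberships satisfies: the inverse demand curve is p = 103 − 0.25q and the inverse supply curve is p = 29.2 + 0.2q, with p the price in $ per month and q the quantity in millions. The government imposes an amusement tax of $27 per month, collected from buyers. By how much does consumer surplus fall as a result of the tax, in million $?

Inverting to q(p) form: qd = 412 − 4p; qs = 5p − 146.
Without the tax, 412 − 4p = 5p − 146 gives 9p = 558, so p* = $62 and q* = 164.
With the tax collected from buyers, demand (in seller-price terms) shifts: qd = 412 − 4(p + 27).
Solving gives q = 104 with buyers paying $77 and suppliers receiving $50 (the $27 wedge).
ΔCS is the trapezoid between Q = 104 and Q = 164 of height $15: ½ · (164 + 104) · 15 = $2010.

Consumer surplus falls by $2010 million.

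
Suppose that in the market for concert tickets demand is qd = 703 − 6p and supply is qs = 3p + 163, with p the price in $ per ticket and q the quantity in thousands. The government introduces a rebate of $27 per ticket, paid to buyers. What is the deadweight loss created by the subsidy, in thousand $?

Without the subsidy, 703 − 6p = 3p + 163 gives 9p = 540, so p* = $60 and q* = 343.
With a per-unit subsidy paid to buyers, each effectively pays p − 27, so demand becomes qd = 703 − 6(p − 27).
New equilibrium: buyers pay $51, suppliers receive $78, q = 397. (Wedge: pb − ps = −27.)
Quantity rises by |ΔQ| = |343 − 397| = 54.
DWL = ½ · t · |ΔQ| = ½ · 27 · 54 = $729.

Deadweight loss = $729 thousand.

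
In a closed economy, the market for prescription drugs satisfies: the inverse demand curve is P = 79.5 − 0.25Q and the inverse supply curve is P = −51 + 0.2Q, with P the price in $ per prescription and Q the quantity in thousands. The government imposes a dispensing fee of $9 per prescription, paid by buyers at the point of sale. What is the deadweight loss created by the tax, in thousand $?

Deadweight loss = $90 thousand.

Rewrite in direct form: Qd = 318 − 4P and Qs = 5P + 255.
Without the tax, 318 − 4P = 5P + 255 gives 9P = 63, so P* = $7 and Q* = 290.
With the tax collected from buyers, demand (in seller-price terms) shifts: Qd = 318 − 4(P + 9).
New equilibrium: buyers pay $12, producers receive $3, Q = 270. (Wedge: Pb − Ps = 9.)
Quantity falls by |ΔQ| = |290 − 270| = 20.
DWL = ½ · t · |ΔQ| = ½ · 9 · 20 = $90.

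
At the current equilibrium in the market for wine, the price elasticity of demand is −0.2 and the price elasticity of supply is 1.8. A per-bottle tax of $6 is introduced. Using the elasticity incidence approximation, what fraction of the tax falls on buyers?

Incidence ratio: buyers' share ≈ εs / (εs + |εd|) = 1.8 / (1.8 + 0.2) = 0.9.
Supply is the more elastic side, so buyers bear the larger share.

Buyers' share ≈ 0.9.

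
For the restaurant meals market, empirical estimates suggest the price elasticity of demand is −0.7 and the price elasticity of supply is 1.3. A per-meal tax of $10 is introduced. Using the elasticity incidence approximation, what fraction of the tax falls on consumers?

Consumers' share ≈ 0.65.

Incidence ratio: consumers' share ≈ εs / (εs + |εd|) = 1.3 / (1.3 + 0.7) = 0.65.
Supply is the more elastic side, so consumers bear the larger share.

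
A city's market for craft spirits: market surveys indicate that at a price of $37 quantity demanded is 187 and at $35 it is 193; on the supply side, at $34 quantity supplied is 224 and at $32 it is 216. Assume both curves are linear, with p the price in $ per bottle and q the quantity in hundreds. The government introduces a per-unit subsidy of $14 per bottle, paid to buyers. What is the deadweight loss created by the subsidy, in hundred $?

Deadweight loss = $168 hundred.

Demand slope: (193 − 187)/(35 − 37) = -3, so qd = 298 − 3p.
Supply slope: (216 − 224)/(32 − 34) = 4, so qs = 4p + 88.
Before the subsidy: set 298 − 3p = 4p + 88 → p* = $30, q* = 208.
With a per-unit subsidy paid to buyers, each effectively pays p − 14, so demand becomes qd = 298 − 3(p − 14).
Solving gives q = 232 with buyers paying $22 and sellers receiving $36 (the $14 wedge).
Quantity rises by |ΔQ| = |208 − 232| = 24.
DWL = ½ · t · |ΔQ| = ½ · 14 · 24 = $168.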